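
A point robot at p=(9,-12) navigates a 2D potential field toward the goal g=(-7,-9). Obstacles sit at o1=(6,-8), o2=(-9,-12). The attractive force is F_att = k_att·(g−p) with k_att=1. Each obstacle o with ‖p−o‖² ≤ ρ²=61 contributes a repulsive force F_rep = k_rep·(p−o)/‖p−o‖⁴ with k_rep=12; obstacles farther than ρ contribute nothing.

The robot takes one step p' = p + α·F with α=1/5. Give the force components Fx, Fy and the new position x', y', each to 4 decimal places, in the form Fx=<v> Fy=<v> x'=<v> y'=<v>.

F_att = 1·(g−p) = 1·(-16,3) = (-16.0000,3.0000)
o1: d²=25 ≤ ρ²=61; F_rep = 12·(3,-4)/25² = (0.0576,-0.0768)
o2: d²=324 > ρ²=61 → inactive
F = F_att + ΣF_rep = (-15.9424,2.9232)
p' = p + 1/5·F = (5.8115,-11.4154)

Fx=-15.9424 Fy=2.9232 x'=5.8115 y'=-11.4154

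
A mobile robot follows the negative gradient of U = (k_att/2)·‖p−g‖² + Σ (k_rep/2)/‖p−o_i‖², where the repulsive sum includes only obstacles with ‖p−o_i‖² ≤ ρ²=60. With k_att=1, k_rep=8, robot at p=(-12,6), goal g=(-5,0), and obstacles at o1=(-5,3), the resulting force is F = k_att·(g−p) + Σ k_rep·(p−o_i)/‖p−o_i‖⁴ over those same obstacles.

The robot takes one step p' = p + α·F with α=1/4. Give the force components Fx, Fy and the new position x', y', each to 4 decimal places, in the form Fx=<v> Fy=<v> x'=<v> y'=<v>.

F_att = 1·(g−p) = 1·(7,-6) = (7.0000,-6.0000)
o1: d²=58 ≤ ρ²=60; F_rep = 8·(-7,3)/58² = (-0.0166,0.0071)
F = F_att + ΣF_rep = (6.9834,-5.9929)
p' = p + 1/4·F = (-10.2542,4.5018)

Fx=6.9834 Fy=-5.9929 x'=-10.2542 y'=4.5018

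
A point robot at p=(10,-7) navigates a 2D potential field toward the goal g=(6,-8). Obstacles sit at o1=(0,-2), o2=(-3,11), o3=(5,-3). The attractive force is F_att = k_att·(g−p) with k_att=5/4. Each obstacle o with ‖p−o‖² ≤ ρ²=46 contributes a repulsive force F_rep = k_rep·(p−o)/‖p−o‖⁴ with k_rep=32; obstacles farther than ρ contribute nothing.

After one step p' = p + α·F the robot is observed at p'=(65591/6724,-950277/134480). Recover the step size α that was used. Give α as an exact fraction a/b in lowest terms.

α = 1/20

F_att = 5/4·(g−p) = 5/4·(-4,-1) = (-5.0000,-1.2500)
o1: d²=125 > ρ²=46 → inactive
o2: d²=493 > ρ²=46 → inactive
o3: d²=41 ≤ ρ²=46; F_rep = 32·(5,-4)/41² = (0.0952,-0.0761)
F = F_att + ΣF_rep = (-4.9048,-1.3261)
Δp = p'−p = (-0.2452,-0.0663); α = Δx/Fx = (-1649/6724) / (-8245/1681) = 1/20
check: Δy/Fy = (-8917/134480) / (-8917/6724) = 1/20 ✓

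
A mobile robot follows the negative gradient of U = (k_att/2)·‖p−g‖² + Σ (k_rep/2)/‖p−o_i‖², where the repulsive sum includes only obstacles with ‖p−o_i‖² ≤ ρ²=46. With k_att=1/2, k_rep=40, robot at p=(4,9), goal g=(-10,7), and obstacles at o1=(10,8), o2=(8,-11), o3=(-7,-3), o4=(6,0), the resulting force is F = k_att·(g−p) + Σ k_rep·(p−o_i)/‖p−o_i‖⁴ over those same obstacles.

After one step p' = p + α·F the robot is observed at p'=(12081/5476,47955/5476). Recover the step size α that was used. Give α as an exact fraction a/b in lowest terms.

α = 1/4

F_att = 1/2·(g−p) = 1/2·(-14,-2) = (-7.0000,-1.0000)
o1: d²=37 ≤ ρ²=46; F_rep = 40·(-6,1)/37² = (-0.1753,0.0292)
o2: d²=416 > ρ²=46 → inactive
o3: d²=265 > ρ²=46 → inactive
o4: d²=85 > ρ²=46 → inactive
F = F_att + ΣF_rep = (-7.1753,-0.9708)
Δp = p'−p = (-1.7938,-0.2427); α = Δx/Fx = (-9823/5476) / (-9823/1369) = 1/4
check: Δy/Fy = (-1329/5476) / (-1329/1369) = 1/4 ✓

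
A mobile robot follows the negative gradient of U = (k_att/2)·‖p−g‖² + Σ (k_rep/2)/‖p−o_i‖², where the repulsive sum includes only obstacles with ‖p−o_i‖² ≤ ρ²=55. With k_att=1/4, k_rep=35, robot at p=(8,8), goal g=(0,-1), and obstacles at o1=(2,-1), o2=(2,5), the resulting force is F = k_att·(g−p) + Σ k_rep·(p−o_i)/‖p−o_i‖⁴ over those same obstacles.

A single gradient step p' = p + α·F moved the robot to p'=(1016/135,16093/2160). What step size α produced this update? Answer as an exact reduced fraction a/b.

F_att = 1/4·(g−p) = 1/4·(-8,-9) = (-2.0000,-2.2500)
o1: d²=117 > ρ²=55 → inactive
o2: d²=45 ≤ ρ²=55; F_rep = 35·(6,3)/45² = (0.1037,0.0519)
F = F_att + ΣF_rep = (-1.8963,-2.1981)
Δp = p'−p = (-0.4741,-0.5495); α = Δx/Fx = (-64/135) / (-256/135) = 1/4
check: Δy/Fy = (-1187/2160) / (-1187/540) = 1/4 ✓

α = 1/4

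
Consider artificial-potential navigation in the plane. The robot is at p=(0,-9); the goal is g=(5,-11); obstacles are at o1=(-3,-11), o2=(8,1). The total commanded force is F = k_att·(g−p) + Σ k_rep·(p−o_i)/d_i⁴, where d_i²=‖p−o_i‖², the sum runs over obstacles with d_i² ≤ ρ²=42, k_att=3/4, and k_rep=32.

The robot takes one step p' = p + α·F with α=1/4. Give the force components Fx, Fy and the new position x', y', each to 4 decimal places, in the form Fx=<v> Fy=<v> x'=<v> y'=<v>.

Fx=4.3180 Fy=-1.1213 x'=1.0795 y'=-9.2803

F_att = 3/4·(g−p) = 3/4·(5,-2) = (3.7500,-1.5000)
o1: d²=13 ≤ ρ²=42; F_rep = 32·(3,2)/13² = (0.5680,0.3787)
o2: d²=164 > ρ²=42 → inactive
F = F_att + ΣF_rep = (4.3180,-1.1213)
p' = p + 1/4·F = (1.0795,-9.2803)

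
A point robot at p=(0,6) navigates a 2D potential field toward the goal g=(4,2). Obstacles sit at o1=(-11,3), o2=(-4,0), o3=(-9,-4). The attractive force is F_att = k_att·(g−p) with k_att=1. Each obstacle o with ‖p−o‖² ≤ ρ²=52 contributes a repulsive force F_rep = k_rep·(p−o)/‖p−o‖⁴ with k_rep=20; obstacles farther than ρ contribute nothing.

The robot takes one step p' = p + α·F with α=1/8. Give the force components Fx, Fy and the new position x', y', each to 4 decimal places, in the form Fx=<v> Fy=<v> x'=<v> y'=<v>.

Fx=4.0296 Fy=-3.9556 x'=0.5037 y'=5.5055

F_att = 1·(g−p) = 1·(4,-4) = (4.0000,-4.0000)
o1: d²=130 > ρ²=52 → inactive
o2: d²=52 ≤ ρ²=52; F_rep = 20·(4,6)/52² = (0.0296,0.0444)
o3: d²=181 > ρ²=52 → inactive
F = F_att + ΣF_rep = (4.0296,-3.9556)
p' = p + 1/8·F = (0.5037,5.5055)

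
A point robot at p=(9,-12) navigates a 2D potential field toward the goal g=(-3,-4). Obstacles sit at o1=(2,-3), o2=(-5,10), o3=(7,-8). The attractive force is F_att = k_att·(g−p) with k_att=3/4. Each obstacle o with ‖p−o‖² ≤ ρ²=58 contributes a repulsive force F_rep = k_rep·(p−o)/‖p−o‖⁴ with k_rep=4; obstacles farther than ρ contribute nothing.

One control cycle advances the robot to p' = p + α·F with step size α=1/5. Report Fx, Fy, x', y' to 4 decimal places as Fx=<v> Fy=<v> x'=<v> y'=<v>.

F_att = 3/4·(g−p) = 3/4·(-12,8) = (-9.0000,6.0000)
o1: d²=130 > ρ²=58 → inactive
o2: d²=680 > ρ²=58 → inactive
o3: d²=20 ≤ ρ²=58; F_rep = 4·(2,-4)/20² = (0.0200,-0.0400)
F = F_att + ΣF_rep = (-8.9800,5.9600)
p' = p + 1/5·F = (7.2040,-10.8080)

Fx=-8.9800 Fy=5.9600 x'=7.2040 y'=-10.8080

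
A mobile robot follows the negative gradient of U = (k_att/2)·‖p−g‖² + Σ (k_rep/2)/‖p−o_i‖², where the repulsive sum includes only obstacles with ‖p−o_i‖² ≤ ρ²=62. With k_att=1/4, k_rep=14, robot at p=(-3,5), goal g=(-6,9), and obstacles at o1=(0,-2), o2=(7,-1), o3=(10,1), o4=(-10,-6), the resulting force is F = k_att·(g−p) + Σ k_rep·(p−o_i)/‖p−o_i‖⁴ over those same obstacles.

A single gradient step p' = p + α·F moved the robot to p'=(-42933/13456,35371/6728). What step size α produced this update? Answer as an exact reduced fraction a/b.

F_att = 1/4·(g−p) = 1/4·(-3,4) = (-0.7500,1.0000)
o1: d²=58 ≤ ρ²=62; F_rep = 14·(-3,7)/58² = (-0.0125,0.0291)
o2: d²=136 > ρ²=62 → inactive
o3: d²=185 > ρ²=62 → inactive
o4: d²=170 > ρ²=62 → inactive
F = F_att + ΣF_rep = (-0.7625,1.0291)
Δp = p'−p = (-0.1906,0.2573); α = Δx/Fx = (-2565/13456) / (-2565/3364) = 1/4
check: Δy/Fy = (1731/6728) / (1731/1682) = 1/4 ✓

α = 1/4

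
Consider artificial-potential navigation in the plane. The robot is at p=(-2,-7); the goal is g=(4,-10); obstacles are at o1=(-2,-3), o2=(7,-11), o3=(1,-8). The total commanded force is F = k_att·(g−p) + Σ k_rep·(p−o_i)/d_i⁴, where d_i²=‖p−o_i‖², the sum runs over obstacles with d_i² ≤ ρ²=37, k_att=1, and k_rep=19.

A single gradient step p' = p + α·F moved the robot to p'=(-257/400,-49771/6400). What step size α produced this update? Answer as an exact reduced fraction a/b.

F_att = 1·(g−p) = 1·(6,-3) = (6.0000,-3.0000)
o1: d²=16 ≤ ρ²=37; F_rep = 19·(0,-4)/16² = (0.0000,-0.2969)
o2: d²=97 > ρ²=37 → inactive
o3: d²=10 ≤ ρ²=37; F_rep = 19·(-3,1)/10² = (-0.5700,0.1900)
F = F_att + ΣF_rep = (5.4300,-3.1069)
Δp = p'−p = (1.3575,-0.7767); α = Δx/Fx = (543/400) / (543/100) = 1/4
check: Δy/Fy = (-4971/6400) / (-4971/1600) = 1/4 ✓

α = 1/4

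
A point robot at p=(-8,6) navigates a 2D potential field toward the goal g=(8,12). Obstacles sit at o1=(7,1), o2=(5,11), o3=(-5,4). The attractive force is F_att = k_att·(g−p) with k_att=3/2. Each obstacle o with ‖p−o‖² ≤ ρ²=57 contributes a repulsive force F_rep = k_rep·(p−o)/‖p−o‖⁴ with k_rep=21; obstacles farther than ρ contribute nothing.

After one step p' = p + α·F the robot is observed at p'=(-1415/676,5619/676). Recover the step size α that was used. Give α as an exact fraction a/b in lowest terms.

α = 1/4

F_att = 3/2·(g−p) = 3/2·(16,6) = (24.0000,9.0000)
o1: d²=250 > ρ²=57 → inactive
o2: d²=194 > ρ²=57 → inactive
o3: d²=13 ≤ ρ²=57; F_rep = 21·(-3,2)/13² = (-0.3728,0.2485)
F = F_att + ΣF_rep = (23.6272,9.2485)
Δp = p'−p = (5.9068,2.3121); α = Δx/Fx = (3993/676) / (3993/169) = 1/4
check: Δy/Fy = (1563/676) / (1563/169) = 1/4 ✓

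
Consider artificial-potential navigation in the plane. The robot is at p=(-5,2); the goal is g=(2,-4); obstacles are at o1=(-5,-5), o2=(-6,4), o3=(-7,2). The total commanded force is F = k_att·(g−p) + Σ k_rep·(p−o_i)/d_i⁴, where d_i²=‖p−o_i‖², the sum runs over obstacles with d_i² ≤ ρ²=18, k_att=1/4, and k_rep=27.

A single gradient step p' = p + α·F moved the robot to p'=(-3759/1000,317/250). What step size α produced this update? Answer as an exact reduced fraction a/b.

α = 1/5

F_att = 1/4·(g−p) = 1/4·(7,-6) = (1.7500,-1.5000)
o1: d²=49 > ρ²=18 → inactive
o2: d²=5 ≤ ρ²=18; F_rep = 27·(1,-2)/5² = (1.0800,-2.1600)
o3: d²=4 ≤ ρ²=18; F_rep = 27·(2,0)/4² = (3.3750,0.0000)
F = F_att + ΣF_rep = (6.2050,-3.6600)
Δp = p'−p = (1.2410,-0.7320); α = Δx/Fx = (1241/1000) / (1241/200) = 1/5
check: Δy/Fy = (-183/250) / (-183/50) = 1/5 ✓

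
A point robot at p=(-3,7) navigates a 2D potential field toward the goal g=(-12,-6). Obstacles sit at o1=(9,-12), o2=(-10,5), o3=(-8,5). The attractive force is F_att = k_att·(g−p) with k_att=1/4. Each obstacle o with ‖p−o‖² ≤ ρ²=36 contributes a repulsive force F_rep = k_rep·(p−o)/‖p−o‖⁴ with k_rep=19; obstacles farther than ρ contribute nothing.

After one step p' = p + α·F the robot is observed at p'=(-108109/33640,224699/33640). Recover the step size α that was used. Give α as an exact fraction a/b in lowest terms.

F_att = 1/4·(g−p) = 1/4·(-9,-13) = (-2.2500,-3.2500)
o1: d²=505 > ρ²=36 → inactive
o2: d²=53 > ρ²=36 → inactive
o3: d²=29 ≤ ρ²=36; F_rep = 19·(5,2)/29² = (0.1130,0.0452)
F = F_att + ΣF_rep = (-2.1370,-3.2048)
Δp = p'−p = (-0.2137,-0.3205); α = Δx/Fx = (-7189/33640) / (-7189/3364) = 1/10
check: Δy/Fy = (-10781/33640) / (-10781/3364) = 1/10 ✓

α = 1/10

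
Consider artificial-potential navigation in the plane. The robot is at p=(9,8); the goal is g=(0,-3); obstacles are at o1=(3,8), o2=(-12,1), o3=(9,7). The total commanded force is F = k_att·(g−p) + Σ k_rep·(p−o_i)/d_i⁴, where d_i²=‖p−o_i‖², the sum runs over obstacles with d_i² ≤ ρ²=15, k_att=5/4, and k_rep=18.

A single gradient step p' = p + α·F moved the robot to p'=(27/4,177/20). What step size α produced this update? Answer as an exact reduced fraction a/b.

α = 1/5

F_att = 5/4·(g−p) = 5/4·(-9,-11) = (-11.2500,-13.7500)
o1: d²=36 > ρ²=15 → inactive
o2: d²=490 > ρ²=15 → inactive
o3: d²=1 ≤ ρ²=15; F_rep = 18·(0,1)/1² = (0.0000,18.0000)
F = F_att + ΣF_rep = (-11.2500,4.2500)
Δp = p'−p = (-2.2500,0.8500); α = Δx/Fx = (-9/4) / (-45/4) = 1/5
check: Δy/Fy = (17/20) / (17/4) = 1/5 ✓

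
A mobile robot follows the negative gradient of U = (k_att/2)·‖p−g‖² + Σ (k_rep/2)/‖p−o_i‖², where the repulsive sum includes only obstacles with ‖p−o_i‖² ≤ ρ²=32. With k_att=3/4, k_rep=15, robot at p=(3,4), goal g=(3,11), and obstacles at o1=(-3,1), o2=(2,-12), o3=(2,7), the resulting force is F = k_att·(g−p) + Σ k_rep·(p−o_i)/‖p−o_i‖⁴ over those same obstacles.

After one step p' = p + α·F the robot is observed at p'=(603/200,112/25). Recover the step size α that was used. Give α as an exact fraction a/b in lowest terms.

α = 1/10

F_att = 3/4·(g−p) = 3/4·(0,7) = (0.0000,5.2500)
o1: d²=45 > ρ²=32 → inactive
o2: d²=257 > ρ²=32 → inactive
o3: d²=10 ≤ ρ²=32; F_rep = 15·(1,-3)/10² = (0.1500,-0.4500)
F = F_att + ΣF_rep = (0.1500,4.8000)
Δp = p'−p = (0.0150,0.4800); α = Δx/Fx = (3/200) / (3/20) = 1/10
check: Δy/Fy = (12/25) / (24/5) = 1/10 ✓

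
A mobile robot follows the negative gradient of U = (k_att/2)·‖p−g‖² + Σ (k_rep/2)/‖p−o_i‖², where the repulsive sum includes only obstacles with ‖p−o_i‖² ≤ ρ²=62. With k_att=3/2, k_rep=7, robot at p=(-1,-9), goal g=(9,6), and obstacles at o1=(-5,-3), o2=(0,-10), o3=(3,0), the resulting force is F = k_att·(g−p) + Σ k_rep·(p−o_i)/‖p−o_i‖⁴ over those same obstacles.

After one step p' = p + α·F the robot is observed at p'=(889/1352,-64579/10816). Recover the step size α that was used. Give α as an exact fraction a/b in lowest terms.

F_att = 3/2·(g−p) = 3/2·(10,15) = (15.0000,22.5000)
o1: d²=52 ≤ ρ²=62; F_rep = 7·(4,-6)/52² = (0.0104,-0.0155)
o2: d²=2 ≤ ρ²=62; F_rep = 7·(-1,1)/2² = (-1.7500,1.7500)
o3: d²=97 > ρ²=62 → inactive
F = F_att + ΣF_rep = (13.2604,24.2345)
Δp = p'−p = (1.6575,3.0293); α = Δx/Fx = (2241/1352) / (2241/169) = 1/8
check: Δy/Fy = (32765/10816) / (32765/1352) = 1/8 ✓

α = 1/8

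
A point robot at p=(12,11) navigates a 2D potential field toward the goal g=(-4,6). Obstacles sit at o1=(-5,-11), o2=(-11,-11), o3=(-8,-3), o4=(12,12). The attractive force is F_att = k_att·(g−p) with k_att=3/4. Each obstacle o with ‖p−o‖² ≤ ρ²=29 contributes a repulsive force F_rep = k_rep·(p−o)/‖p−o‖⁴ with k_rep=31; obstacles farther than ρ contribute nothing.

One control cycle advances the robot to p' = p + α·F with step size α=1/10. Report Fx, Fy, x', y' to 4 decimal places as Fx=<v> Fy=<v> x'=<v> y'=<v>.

F_att = 3/4·(g−p) = 3/4·(-16,-5) = (-12.0000,-3.7500)
o1: d²=773 > ρ²=29 → inactive
o2: d²=1013 > ρ²=29 → inactive
o3: d²=596 > ρ²=29 → inactive
o4: d²=1 ≤ ρ²=29; F_rep = 31·(0,-1)/1² = (0.0000,-31.0000)
F = F_att + ΣF_rep = (-12.0000,-34.7500)
p' = p + 1/10·F = (10.8000,7.5250)

Fx=-12.0000 Fy=-34.7500 x'=10.8000 y'=7.5250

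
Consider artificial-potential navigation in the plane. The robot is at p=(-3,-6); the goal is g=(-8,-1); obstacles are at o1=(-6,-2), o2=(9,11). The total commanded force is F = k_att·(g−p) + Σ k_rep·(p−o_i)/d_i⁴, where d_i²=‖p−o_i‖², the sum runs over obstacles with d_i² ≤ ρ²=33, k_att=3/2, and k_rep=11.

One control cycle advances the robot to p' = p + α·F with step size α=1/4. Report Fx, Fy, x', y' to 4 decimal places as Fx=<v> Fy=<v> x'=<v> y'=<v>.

Fx=-7.4472 Fy=7.4296 x'=-4.8618 y'=-4.1426

F_att = 3/2·(g−p) = 3/2·(-5,5) = (-7.5000,7.5000)
o1: d²=25 ≤ ρ²=33; F_rep = 11·(3,-4)/25² = (0.0528,-0.0704)
o2: d²=433 > ρ²=33 → inactive
F = F_att + ΣF_rep = (-7.4472,7.4296)
p' = p + 1/4·F = (-4.8618,-4.1426)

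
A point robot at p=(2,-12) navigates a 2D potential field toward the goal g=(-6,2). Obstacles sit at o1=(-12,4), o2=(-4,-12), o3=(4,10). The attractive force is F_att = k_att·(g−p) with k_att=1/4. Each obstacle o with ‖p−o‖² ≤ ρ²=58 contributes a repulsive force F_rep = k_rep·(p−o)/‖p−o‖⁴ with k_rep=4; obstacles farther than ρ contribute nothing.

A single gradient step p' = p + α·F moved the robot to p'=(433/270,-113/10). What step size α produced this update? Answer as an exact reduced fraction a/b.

α = 1/5

F_att = 1/4·(g−p) = 1/4·(-8,14) = (-2.0000,3.5000)
o1: d²=452 > ρ²=58 → inactive
o2: d²=36 ≤ ρ²=58; F_rep = 4·(6,0)/36² = (0.0185,0.0000)
o3: d²=488 > ρ²=58 → inactive
F = F_att + ΣF_rep = (-1.9815,3.5000)
Δp = p'−p = (-0.3963,0.7000); α = Δx/Fx = (-107/270) / (-107/54) = 1/5
check: Δy/Fy = (7/10) / (7/2) = 1/5 ✓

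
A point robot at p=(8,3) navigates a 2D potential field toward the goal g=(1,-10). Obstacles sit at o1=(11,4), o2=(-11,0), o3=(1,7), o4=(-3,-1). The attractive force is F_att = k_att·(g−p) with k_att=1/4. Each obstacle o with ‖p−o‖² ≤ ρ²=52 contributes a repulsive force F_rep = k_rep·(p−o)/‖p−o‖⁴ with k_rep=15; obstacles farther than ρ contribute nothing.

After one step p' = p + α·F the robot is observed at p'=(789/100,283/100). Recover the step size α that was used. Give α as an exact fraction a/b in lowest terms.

F_att = 1/4·(g−p) = 1/4·(-7,-13) = (-1.7500,-3.2500)
o1: d²=10 ≤ ρ²=52; F_rep = 15·(-3,-1)/10² = (-0.4500,-0.1500)
o2: d²=370 > ρ²=52 → inactive
o3: d²=65 > ρ²=52 → inactive
o4: d²=137 > ρ²=52 → inactive
F = F_att + ΣF_rep = (-2.2000,-3.4000)
Δp = p'−p = (-0.1100,-0.1700); α = Δx/Fx = (-11/100) / (-11/5) = 1/20
check: Δy/Fy = (-17/100) / (-17/5) = 1/20 ✓

α = 1/20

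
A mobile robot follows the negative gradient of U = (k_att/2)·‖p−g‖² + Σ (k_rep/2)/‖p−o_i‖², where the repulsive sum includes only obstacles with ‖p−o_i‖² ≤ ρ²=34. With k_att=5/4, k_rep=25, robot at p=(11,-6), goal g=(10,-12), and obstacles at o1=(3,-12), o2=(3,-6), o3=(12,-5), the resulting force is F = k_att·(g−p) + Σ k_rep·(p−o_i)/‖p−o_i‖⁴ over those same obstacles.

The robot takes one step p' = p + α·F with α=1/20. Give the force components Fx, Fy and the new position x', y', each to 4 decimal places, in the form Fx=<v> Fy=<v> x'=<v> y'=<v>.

F_att = 5/4·(g−p) = 5/4·(-1,-6) = (-1.2500,-7.5000)
o1: d²=100 > ρ²=34 → inactive
o2: d²=64 > ρ²=34 → inactive
o3: d²=2 ≤ ρ²=34; F_rep = 25·(-1,-1)/2² = (-6.2500,-6.2500)
F = F_att + ΣF_rep = (-7.5000,-13.7500)
p' = p + 1/20·F = (10.6250,-6.6875)

Fx=-7.5000 Fy=-13.7500 x'=10.6250 y'=-6.6875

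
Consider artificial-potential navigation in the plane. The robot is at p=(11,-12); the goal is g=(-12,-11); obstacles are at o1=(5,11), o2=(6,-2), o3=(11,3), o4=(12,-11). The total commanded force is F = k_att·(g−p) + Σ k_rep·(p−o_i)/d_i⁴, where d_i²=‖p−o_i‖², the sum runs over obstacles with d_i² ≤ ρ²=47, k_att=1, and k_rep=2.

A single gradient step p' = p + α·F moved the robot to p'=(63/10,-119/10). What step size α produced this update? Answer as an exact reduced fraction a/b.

α = 1/5

F_att = 1·(g−p) = 1·(-23,1) = (-23.0000,1.0000)
o1: d²=565 > ρ²=47 → inactive
o2: d²=125 > ρ²=47 → inactive
o3: d²=225 > ρ²=47 → inactive
o4: d²=2 ≤ ρ²=47; F_rep = 2·(-1,-1)/2² = (-0.5000,-0.5000)
F = F_att + ΣF_rep = (-23.5000,0.5000)
Δp = p'−p = (-4.7000,0.1000); α = Δx/Fx = (-47/10) / (-47/2) = 1/5
check: Δy/Fy = (1/10) / (1/2) = 1/5 ✓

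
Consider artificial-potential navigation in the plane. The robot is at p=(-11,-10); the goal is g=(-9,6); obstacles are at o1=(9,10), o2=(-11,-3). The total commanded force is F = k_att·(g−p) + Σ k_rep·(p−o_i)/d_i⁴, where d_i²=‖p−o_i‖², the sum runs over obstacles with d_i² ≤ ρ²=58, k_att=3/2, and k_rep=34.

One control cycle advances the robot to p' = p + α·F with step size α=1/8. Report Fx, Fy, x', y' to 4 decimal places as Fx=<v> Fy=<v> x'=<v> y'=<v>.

F_att = 3/2·(g−p) = 3/2·(2,16) = (3.0000,24.0000)
o1: d²=800 > ρ²=58 → inactive
o2: d²=49 ≤ ρ²=58; F_rep = 34·(0,-7)/49² = (0.0000,-0.0991)
F = F_att + ΣF_rep = (3.0000,23.9009)
p' = p + 1/8·F = (-10.6250,-7.0124)

Fx=3.0000 Fy=23.9009 x'=-10.6250 y'=-7.0124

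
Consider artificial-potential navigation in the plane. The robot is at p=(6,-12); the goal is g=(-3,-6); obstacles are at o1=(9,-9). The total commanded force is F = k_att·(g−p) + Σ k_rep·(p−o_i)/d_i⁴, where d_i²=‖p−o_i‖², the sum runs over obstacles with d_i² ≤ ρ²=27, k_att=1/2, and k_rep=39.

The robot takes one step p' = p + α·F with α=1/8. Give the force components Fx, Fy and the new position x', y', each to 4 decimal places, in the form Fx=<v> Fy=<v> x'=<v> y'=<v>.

Fx=-4.8611 Fy=2.6389 x'=5.3924 y'=-11.6701

F_att = 1/2·(g−p) = 1/2·(-9,6) = (-4.5000,3.0000)
o1: d²=18 ≤ ρ²=27; F_rep = 39·(-3,-3)/18² = (-0.3611,-0.3611)
F = F_att + ΣF_rep = (-4.8611,2.6389)
p' = p + 1/8·F = (5.3924,-11.6701)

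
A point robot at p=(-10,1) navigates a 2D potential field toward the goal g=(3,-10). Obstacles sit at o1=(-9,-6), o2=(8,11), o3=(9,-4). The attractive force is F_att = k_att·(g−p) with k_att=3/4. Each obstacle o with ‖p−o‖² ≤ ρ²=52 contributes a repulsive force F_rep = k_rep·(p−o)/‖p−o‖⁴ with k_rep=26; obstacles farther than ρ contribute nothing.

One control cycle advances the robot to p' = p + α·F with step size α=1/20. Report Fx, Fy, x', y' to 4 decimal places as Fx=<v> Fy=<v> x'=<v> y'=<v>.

Fx=9.7396 Fy=-8.1772 x'=-9.5130 y'=0.5911

F_att = 3/4·(g−p) = 3/4·(13,-11) = (9.7500,-8.2500)
o1: d²=50 ≤ ρ²=52; F_rep = 26·(-1,7)/50² = (-0.0104,0.0728)
o2: d²=424 > ρ²=52 → inactive
o3: d²=386 > ρ²=52 → inactive
F = F_att + ΣF_rep = (9.7396,-8.1772)
p' = p + 1/20·F = (-9.5130,0.5911)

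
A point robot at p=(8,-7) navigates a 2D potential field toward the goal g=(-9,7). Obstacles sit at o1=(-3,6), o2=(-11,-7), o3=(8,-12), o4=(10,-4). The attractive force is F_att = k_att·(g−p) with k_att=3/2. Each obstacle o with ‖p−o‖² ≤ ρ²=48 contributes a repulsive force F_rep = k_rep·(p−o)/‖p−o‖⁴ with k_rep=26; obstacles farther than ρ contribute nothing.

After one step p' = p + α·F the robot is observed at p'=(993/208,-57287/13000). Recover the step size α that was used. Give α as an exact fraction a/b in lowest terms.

α = 1/8

F_att = 3/2·(g−p) = 3/2·(-17,14) = (-25.5000,21.0000)
o1: d²=290 > ρ²=48 → inactive
o2: d²=361 > ρ²=48 → inactive
o3: d²=25 ≤ ρ²=48; F_rep = 26·(0,5)/25² = (0.0000,0.2080)
o4: d²=13 ≤ ρ²=48; F_rep = 26·(-2,-3)/13² = (-0.3077,-0.4615)
F = F_att + ΣF_rep = (-25.8077,20.7465)
Δp = p'−p = (-3.2260,2.5933); α = Δx/Fx = (-671/208) / (-671/26) = 1/8
check: Δy/Fy = (33713/13000) / (33713/1625) = 1/8 ✓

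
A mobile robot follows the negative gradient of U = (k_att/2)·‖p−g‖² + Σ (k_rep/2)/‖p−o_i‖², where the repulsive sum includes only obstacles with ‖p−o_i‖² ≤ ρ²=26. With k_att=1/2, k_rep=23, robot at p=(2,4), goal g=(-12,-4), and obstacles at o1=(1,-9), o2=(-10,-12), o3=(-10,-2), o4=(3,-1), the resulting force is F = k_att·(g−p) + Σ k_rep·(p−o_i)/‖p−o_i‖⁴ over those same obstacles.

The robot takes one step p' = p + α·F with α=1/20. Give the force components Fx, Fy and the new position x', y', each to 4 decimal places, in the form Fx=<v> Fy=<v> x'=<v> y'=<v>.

F_att = 1/2·(g−p) = 1/2·(-14,-8) = (-7.0000,-4.0000)
o1: d²=170 > ρ²=26 → inactive
o2: d²=400 > ρ²=26 → inactive
o3: d²=180 > ρ²=26 → inactive
o4: d²=26 ≤ ρ²=26; F_rep = 23·(-1,5)/26² = (-0.0340,0.1701)
F = F_att + ΣF_rep = (-7.0340,-3.8299)
p' = p + 1/20·F = (1.6483,3.8085)

Fx=-7.0340 Fy=-3.8299 x'=1.6483 y'=3.8085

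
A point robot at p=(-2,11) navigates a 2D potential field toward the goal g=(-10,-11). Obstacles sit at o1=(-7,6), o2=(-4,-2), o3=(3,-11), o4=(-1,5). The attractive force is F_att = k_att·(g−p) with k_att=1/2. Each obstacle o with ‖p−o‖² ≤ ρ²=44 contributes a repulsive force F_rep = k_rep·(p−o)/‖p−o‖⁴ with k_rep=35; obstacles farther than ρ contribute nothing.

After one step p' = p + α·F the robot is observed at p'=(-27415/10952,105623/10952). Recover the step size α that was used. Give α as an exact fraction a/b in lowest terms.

α = 1/8

F_att = 1/2·(g−p) = 1/2·(-8,-22) = (-4.0000,-11.0000)
o1: d²=50 > ρ²=44 → inactive
o2: d²=173 > ρ²=44 → inactive
o3: d²=509 > ρ²=44 → inactive
o4: d²=37 ≤ ρ²=44; F_rep = 35·(-1,6)/37² = (-0.0256,0.1534)
F = F_att + ΣF_rep = (-4.0256,-10.8466)
Δp = p'−p = (-0.5032,-1.3558); α = Δx/Fx = (-5511/10952) / (-5511/1369) = 1/8
check: Δy/Fy = (-14849/10952) / (-14849/1369) = 1/8 ✓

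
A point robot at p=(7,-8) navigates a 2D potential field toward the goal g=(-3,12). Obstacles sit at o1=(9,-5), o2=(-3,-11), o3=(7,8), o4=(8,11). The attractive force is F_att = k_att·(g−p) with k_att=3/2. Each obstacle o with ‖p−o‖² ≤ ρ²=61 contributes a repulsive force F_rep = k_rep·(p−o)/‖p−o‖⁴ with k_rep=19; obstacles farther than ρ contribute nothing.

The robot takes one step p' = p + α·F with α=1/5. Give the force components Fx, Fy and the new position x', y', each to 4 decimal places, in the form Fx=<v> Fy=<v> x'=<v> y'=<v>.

F_att = 3/2·(g−p) = 3/2·(-10,20) = (-15.0000,30.0000)
o1: d²=13 ≤ ρ²=61; F_rep = 19·(-2,-3)/13² = (-0.2249,-0.3373)
o2: d²=109 > ρ²=61 → inactive
o3: d²=256 > ρ²=61 → inactive
o4: d²=362 > ρ²=61 → inactive
F = F_att + ΣF_rep = (-15.2249,29.6627)
p' = p + 1/5·F = (3.9550,-2.0675)

Fx=-15.2249 Fy=29.6627 x'=3.9550 y'=-2.0675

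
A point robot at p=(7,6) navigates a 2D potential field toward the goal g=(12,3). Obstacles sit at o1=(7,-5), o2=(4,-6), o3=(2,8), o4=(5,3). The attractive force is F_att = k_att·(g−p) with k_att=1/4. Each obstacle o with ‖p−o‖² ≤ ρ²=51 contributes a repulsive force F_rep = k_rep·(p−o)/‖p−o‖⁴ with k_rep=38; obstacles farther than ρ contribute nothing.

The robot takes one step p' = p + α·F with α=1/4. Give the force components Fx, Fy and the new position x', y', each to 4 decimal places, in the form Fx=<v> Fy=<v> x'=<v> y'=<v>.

F_att = 1/4·(g−p) = 1/4·(5,-3) = (1.2500,-0.7500)
o1: d²=121 > ρ²=51 → inactive
o2: d²=153 > ρ²=51 → inactive
o3: d²=29 ≤ ρ²=51; F_rep = 38·(5,-2)/29² = (0.2259,-0.0904)
o4: d²=13 ≤ ρ²=51; F_rep = 38·(2,3)/13² = (0.4497,0.6746)
F = F_att + ΣF_rep = (1.9256,-0.1658)
p' = p + 1/4·F = (7.4814,5.9585)

Fx=1.9256 Fy=-0.1658 x'=7.4814 y'=5.9585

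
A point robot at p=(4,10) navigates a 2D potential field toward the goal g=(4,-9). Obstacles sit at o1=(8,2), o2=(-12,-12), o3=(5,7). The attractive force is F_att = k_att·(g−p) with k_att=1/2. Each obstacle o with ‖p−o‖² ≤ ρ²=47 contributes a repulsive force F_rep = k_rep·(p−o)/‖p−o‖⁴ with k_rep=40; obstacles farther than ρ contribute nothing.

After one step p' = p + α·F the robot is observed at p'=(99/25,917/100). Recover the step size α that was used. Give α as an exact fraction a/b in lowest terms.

F_att = 1/2·(g−p) = 1/2·(0,-19) = (0.0000,-9.5000)
o1: d²=80 > ρ²=47 → inactive
o2: d²=740 > ρ²=47 → inactive
o3: d²=10 ≤ ρ²=47; F_rep = 40·(-1,3)/10² = (-0.4000,1.2000)
F = F_att + ΣF_rep = (-0.4000,-8.3000)
Δp = p'−p = (-0.0400,-0.8300); α = Δx/Fx = (-1/25) / (-2/5) = 1/10
check: Δy/Fy = (-83/100) / (-83/10) = 1/10 ✓

α = 1/10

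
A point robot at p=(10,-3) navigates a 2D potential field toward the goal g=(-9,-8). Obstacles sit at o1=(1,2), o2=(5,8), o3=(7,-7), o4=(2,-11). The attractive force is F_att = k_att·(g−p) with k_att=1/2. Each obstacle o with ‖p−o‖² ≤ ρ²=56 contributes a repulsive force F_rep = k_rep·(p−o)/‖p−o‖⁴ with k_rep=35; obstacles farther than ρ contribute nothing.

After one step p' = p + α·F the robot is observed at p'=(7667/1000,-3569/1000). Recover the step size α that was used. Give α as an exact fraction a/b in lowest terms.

α = 1/4

F_att = 1/2·(g−p) = 1/2·(-19,-5) = (-9.5000,-2.5000)
o1: d²=106 > ρ²=56 → inactive
o2: d²=146 > ρ²=56 → inactive
o3: d²=25 ≤ ρ²=56; F_rep = 35·(3,4)/25² = (0.1680,0.2240)
o4: d²=128 > ρ²=56 → inactive
F = F_att + ΣF_rep = (-9.3320,-2.2760)
Δp = p'−p = (-2.3330,-0.5690); α = Δx/Fx = (-2333/1000) / (-2333/250) = 1/4
check: Δy/Fy = (-569/1000) / (-569/250) = 1/4 ✓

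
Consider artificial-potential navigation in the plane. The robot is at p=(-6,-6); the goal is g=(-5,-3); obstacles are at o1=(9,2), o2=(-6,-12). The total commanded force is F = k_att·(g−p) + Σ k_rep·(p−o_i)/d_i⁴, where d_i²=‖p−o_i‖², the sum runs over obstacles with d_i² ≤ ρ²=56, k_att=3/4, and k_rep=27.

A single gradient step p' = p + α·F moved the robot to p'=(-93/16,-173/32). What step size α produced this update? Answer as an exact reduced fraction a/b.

F_att = 3/4·(g−p) = 3/4·(1,3) = (0.7500,2.2500)
o1: d²=289 > ρ²=56 → inactive
o2: d²=36 ≤ ρ²=56; F_rep = 27·(0,6)/36² = (0.0000,0.1250)
F = F_att + ΣF_rep = (0.7500,2.3750)
Δp = p'−p = (0.1875,0.5938); α = Δx/Fx = (3/16) / (3/4) = 1/4
check: Δy/Fy = (19/32) / (19/8) = 1/4 ✓

α = 1/4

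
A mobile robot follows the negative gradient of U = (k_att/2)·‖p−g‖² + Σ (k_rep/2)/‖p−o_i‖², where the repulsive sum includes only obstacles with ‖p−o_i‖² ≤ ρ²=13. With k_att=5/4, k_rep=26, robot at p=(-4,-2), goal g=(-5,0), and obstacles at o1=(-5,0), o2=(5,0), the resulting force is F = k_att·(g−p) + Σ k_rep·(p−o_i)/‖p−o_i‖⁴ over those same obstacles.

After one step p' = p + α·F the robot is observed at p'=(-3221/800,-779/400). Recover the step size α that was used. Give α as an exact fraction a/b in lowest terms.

α = 1/8

F_att = 5/4·(g−p) = 5/4·(-1,2) = (-1.2500,2.5000)
o1: d²=5 ≤ ρ²=13; F_rep = 26·(1,-2)/5² = (1.0400,-2.0800)
o2: d²=85 > ρ²=13 → inactive
F = F_att + ΣF_rep = (-0.2100,0.4200)
Δp = p'−p = (-0.0262,0.0525); α = Δx/Fx = (-21/800) / (-21/100) = 1/8
check: Δy/Fy = (21/400) / (21/50) = 1/8 ✓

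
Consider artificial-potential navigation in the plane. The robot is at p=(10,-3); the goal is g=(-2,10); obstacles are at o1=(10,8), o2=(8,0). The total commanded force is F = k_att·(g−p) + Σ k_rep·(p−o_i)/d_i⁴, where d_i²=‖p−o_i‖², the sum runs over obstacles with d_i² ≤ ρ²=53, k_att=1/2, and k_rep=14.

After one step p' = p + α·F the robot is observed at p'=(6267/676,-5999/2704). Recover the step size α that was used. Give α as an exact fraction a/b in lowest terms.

α = 1/8

F_att = 1/2·(g−p) = 1/2·(-12,13) = (-6.0000,6.5000)
o1: d²=121 > ρ²=53 → inactive
o2: d²=13 ≤ ρ²=53; F_rep = 14·(2,-3)/13² = (0.1657,-0.2485)
F = F_att + ΣF_rep = (-5.8343,6.2515)
Δp = p'−p = (-0.7293,0.7814); α = Δx/Fx = (-493/676) / (-986/169) = 1/8
check: Δy/Fy = (2113/2704) / (2113/338) = 1/8 ✓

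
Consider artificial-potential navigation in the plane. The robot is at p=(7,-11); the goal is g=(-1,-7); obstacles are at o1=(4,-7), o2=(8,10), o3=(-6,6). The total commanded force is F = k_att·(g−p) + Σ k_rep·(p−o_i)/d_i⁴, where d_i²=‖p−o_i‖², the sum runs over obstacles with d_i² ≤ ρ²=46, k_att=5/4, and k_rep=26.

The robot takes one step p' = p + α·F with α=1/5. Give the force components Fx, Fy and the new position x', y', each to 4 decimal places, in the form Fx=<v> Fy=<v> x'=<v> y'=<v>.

F_att = 5/4·(g−p) = 5/4·(-8,4) = (-10.0000,5.0000)
o1: d²=25 ≤ ρ²=46; F_rep = 26·(3,-4)/25² = (0.1248,-0.1664)
o2: d²=442 > ρ²=46 → inactive
o3: d²=458 > ρ²=46 → inactive
F = F_att + ΣF_rep = (-9.8752,4.8336)
p' = p + 1/5·F = (5.0250,-10.0333)

Fx=-9.8752 Fy=4.8336 x'=5.0250 y'=-10.0333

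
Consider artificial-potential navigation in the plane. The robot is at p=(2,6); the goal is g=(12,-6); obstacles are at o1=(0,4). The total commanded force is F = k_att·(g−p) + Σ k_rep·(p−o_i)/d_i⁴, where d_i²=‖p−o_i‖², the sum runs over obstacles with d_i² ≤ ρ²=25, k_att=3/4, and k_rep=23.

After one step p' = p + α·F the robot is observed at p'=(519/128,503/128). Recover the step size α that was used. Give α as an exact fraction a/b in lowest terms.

α = 1/4

F_att = 3/4·(g−p) = 3/4·(10,-12) = (7.5000,-9.0000)
o1: d²=8 ≤ ρ²=25; F_rep = 23·(2,2)/8² = (0.7188,0.7188)
F = F_att + ΣF_rep = (8.2188,-8.2812)
Δp = p'−p = (2.0547,-2.0703); α = Δx/Fx = (263/128) / (263/32) = 1/4
check: Δy/Fy = (-265/128) / (-265/32) = 1/4 ✓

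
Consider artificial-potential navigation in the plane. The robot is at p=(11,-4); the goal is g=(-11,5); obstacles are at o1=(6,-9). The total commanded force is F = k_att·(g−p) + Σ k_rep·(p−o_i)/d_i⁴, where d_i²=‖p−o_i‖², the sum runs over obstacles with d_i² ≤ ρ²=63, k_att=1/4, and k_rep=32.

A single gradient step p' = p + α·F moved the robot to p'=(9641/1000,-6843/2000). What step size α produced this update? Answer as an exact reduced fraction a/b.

α = 1/4

F_att = 1/4·(g−p) = 1/4·(-22,9) = (-5.5000,2.2500)
o1: d²=50 ≤ ρ²=63; F_rep = 32·(5,5)/50² = (0.0640,0.0640)
F = F_att + ΣF_rep = (-5.4360,2.3140)
Δp = p'−p = (-1.3590,0.5785); α = Δx/Fx = (-1359/1000) / (-1359/250) = 1/4
check: Δy/Fy = (1157/2000) / (1157/500) = 1/4 ✓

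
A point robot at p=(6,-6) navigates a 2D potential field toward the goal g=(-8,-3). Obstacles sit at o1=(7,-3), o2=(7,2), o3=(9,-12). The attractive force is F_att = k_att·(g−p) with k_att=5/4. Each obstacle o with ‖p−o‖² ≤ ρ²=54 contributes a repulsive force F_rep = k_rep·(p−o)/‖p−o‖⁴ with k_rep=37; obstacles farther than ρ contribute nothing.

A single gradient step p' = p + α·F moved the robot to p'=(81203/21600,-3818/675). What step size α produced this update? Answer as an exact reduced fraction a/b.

F_att = 5/4·(g−p) = 5/4·(-14,3) = (-17.5000,3.7500)
o1: d²=10 ≤ ρ²=54; F_rep = 37·(-1,-3)/10² = (-0.3700,-1.1100)
o2: d²=65 > ρ²=54 → inactive
o3: d²=45 ≤ ρ²=54; F_rep = 37·(-3,6)/45² = (-0.0548,0.1096)
F = F_att + ΣF_rep = (-17.9248,2.7496)
Δp = p'−p = (-2.2406,0.3437); α = Δx/Fx = (-48397/21600) / (-48397/2700) = 1/8
check: Δy/Fy = (232/675) / (1856/675) = 1/8 ✓

α = 1/8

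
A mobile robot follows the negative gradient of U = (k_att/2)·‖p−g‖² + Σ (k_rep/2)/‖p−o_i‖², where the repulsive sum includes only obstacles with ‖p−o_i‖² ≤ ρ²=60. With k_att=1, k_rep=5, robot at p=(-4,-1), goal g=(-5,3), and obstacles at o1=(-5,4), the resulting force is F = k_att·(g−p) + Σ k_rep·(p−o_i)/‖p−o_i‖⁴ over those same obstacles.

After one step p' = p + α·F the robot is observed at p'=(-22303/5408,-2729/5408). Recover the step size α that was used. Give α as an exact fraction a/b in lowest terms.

F_att = 1·(g−p) = 1·(-1,4) = (-1.0000,4.0000)
o1: d²=26 ≤ ρ²=60; F_rep = 5·(1,-5)/26² = (0.0074,-0.0370)
F = F_att + ΣF_rep = (-0.9926,3.9630)
Δp = p'−p = (-0.1241,0.4954); α = Δx/Fx = (-671/5408) / (-671/676) = 1/8
check: Δy/Fy = (2679/5408) / (2679/676) = 1/8 ✓

α = 1/8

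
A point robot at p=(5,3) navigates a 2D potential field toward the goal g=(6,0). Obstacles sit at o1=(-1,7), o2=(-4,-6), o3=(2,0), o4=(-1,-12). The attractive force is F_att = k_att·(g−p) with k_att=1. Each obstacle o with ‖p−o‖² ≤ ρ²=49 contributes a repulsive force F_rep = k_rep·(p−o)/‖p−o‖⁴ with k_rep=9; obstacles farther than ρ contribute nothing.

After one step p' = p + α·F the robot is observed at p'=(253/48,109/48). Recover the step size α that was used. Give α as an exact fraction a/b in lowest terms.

F_att = 1·(g−p) = 1·(1,-3) = (1.0000,-3.0000)
o1: d²=52 > ρ²=49 → inactive
o2: d²=162 > ρ²=49 → inactive
o3: d²=18 ≤ ρ²=49; F_rep = 9·(3,3)/18² = (0.0833,0.0833)
o4: d²=261 > ρ²=49 → inactive
F = F_att + ΣF_rep = (1.0833,-2.9167)
Δp = p'−p = (0.2708,-0.7292); α = Δx/Fx = (13/48) / (13/12) = 1/4
check: Δy/Fy = (-35/48) / (-35/12) = 1/4 ✓

α = 1/4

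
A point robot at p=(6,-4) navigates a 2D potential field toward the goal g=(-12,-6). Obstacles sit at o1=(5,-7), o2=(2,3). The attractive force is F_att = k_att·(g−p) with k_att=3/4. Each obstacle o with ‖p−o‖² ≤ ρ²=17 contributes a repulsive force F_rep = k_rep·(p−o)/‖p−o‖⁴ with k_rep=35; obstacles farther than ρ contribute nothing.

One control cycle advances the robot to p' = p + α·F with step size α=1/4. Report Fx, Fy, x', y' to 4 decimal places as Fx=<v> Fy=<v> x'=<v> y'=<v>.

Fx=-13.1500 Fy=-0.4500 x'=2.7125 y'=-4.1125

F_att = 3/4·(g−p) = 3/4·(-18,-2) = (-13.5000,-1.5000)
o1: d²=10 ≤ ρ²=17; F_rep = 35·(1,3)/10² = (0.3500,1.0500)
o2: d²=65 > ρ²=17 → inactive
F = F_att + ΣF_rep = (-13.1500,-0.4500)
p' = p + 1/4·F = (2.7125,-4.1125)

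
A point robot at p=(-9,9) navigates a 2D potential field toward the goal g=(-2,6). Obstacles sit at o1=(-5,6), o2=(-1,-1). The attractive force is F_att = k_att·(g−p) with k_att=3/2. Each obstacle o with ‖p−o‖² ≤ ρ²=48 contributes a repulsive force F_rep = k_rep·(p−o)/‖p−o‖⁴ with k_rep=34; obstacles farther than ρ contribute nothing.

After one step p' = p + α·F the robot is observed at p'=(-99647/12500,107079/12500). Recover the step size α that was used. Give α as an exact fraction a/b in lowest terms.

F_att = 3/2·(g−p) = 3/2·(7,-3) = (10.5000,-4.5000)
o1: d²=25 ≤ ρ²=48; F_rep = 34·(-4,3)/25² = (-0.2176,0.1632)
o2: d²=164 > ρ²=48 → inactive
F = F_att + ΣF_rep = (10.2824,-4.3368)
Δp = p'−p = (1.0282,-0.4337); α = Δx/Fx = (12853/12500) / (12853/1250) = 1/10
check: Δy/Fy = (-5421/12500) / (-5421/1250) = 1/10 ✓

α = 1/10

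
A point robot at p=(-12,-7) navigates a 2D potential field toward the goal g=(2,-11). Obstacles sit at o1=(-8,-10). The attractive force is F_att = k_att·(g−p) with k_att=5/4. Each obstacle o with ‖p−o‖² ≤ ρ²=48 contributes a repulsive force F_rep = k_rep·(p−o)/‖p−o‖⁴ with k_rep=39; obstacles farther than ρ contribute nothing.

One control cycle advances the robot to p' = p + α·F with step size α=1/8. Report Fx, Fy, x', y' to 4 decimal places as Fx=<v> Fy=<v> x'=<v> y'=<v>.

Fx=17.2504 Fy=-4.8128 x'=-9.8437 y'=-7.6016

F_att = 5/4·(g−p) = 5/4·(14,-4) = (17.5000,-5.0000)
o1: d²=25 ≤ ρ²=48; F_rep = 39·(-4,3)/25² = (-0.2496,0.1872)
F = F_att + ΣF_rep = (17.2504,-4.8128)
p' = p + 1/8·F = (-9.8437,-7.6016)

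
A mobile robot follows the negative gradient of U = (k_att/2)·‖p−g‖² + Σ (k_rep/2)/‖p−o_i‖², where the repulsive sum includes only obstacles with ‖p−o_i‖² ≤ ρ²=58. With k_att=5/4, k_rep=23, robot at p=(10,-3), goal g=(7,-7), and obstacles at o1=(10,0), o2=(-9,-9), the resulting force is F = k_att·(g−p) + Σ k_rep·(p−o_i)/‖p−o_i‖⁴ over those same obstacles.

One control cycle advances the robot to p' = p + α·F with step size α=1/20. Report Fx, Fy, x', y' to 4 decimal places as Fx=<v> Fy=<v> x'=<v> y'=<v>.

F_att = 5/4·(g−p) = 5/4·(-3,-4) = (-3.7500,-5.0000)
o1: d²=9 ≤ ρ²=58; F_rep = 23·(0,-3)/9² = (0.0000,-0.8519)
o2: d²=397 > ρ²=58 → inactive
F = F_att + ΣF_rep = (-3.7500,-5.8519)
p' = p + 1/20·F = (9.8125,-3.2926)

Fx=-3.7500 Fy=-5.8519 x'=9.8125 y'=-3.2926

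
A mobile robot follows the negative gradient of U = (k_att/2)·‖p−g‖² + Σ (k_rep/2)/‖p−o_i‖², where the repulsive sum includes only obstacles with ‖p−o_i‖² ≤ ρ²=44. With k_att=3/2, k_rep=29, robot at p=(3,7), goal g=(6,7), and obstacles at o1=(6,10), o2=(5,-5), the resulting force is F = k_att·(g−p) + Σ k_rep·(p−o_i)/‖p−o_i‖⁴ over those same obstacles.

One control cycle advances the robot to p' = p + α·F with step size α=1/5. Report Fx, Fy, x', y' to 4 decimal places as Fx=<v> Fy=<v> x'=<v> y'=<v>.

F_att = 3/2·(g−p) = 3/2·(3,0) = (4.5000,0.0000)
o1: d²=18 ≤ ρ²=44; F_rep = 29·(-3,-3)/18² = (-0.2685,-0.2685)
o2: d²=148 > ρ²=44 → inactive
F = F_att + ΣF_rep = (4.2315,-0.2685)
p' = p + 1/5·F = (3.8463,6.9463)

Fx=4.2315 Fy=-0.2685 x'=3.8463 y'=6.9463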